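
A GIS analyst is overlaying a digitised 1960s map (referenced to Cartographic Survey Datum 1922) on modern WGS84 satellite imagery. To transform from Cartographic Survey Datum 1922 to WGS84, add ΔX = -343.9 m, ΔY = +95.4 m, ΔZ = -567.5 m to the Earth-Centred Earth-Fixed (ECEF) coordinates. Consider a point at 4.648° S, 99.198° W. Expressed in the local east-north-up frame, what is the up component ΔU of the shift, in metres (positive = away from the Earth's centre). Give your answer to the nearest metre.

At φ = -4.648°, λ = -99.198°: sin φ = -0.081034, cos φ = 0.996711, sin λ = -0.987142, cos λ = -0.159847.
ΔU = cos φ cos λ·ΔX + cos φ sin λ·ΔY + sin φ·ΔZ = (0.996711)(-0.159847)(-343.9) + (0.996711)(-0.987142)(95.4) + (-0.081034)(-567.5) = 6.91 m.

ΔU = 7 m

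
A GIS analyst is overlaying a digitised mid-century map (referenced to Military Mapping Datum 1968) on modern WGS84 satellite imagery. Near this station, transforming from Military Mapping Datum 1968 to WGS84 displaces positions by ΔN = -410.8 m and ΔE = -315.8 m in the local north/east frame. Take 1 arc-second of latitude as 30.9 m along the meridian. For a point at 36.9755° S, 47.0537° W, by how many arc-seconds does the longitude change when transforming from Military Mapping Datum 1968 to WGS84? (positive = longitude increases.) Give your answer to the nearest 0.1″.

Δλ = -12.8″

At latitude -36.9755°, cos φ = 0.798893.
1″ of longitude at this latitude = 30.90 × cos φ = 24.6858 m, so Δλ = -315.8 / 24.6858 = -12.793″.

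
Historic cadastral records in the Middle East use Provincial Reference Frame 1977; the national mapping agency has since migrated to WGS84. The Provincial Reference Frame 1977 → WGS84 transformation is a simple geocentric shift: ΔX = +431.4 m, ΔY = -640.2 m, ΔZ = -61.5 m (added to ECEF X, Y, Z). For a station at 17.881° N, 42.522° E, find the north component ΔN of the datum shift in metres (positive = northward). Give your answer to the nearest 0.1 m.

ΔN = -23.3 m

At φ = 17.881°, λ = 42.522°: sin φ = 0.307041, cos φ = 0.951696, sin λ = 0.675873, cos λ = 0.737018.
ΔN = −sin φ cos λ·ΔX − sin φ sin λ·ΔY + cos φ·ΔZ = −(0.307041)(0.737018)(431.4) − (0.307041)(0.675873)(-640.2) + (0.951696)(-61.5) = -23.30 m.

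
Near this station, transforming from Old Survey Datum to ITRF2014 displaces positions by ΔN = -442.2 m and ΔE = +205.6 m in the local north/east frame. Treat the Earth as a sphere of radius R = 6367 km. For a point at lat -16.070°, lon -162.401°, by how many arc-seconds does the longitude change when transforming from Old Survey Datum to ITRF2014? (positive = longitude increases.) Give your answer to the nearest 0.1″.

Δλ = 6.9″

At latitude -16.070°, cos φ = 0.960924.
One radian of longitude at latitude φ spans R cos φ, so Δλ = ΔE / (R cos φ) = 205.6 / (6367000 × 0.960924) = 3.3605e-05 rad = 6.931″.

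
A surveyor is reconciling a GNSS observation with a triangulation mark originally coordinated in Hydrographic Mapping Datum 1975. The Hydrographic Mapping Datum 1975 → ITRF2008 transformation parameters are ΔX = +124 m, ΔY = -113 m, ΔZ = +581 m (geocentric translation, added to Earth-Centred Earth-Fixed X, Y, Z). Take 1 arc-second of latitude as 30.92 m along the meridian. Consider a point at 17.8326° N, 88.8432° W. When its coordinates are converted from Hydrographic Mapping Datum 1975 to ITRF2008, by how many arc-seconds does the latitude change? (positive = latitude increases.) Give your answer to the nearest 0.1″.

Δφ = 16.7″

sin φ = 0.306237, cos φ = 0.951955, sin λ = -0.999796, cos λ = 0.020189.
North component: ΔN = −sin φ cos λ·ΔX − sin φ sin λ·ΔY + cos φ·ΔZ = −(0.306237)(0.020189)(124) − (0.306237)(-0.999796)(-113) + (0.951955)(581) = 517.72 m.
1° of latitude spans 3600 × 30.92 = 111312 m, so Δφ = 517.72 / 111312 × 3600 = 16.744″.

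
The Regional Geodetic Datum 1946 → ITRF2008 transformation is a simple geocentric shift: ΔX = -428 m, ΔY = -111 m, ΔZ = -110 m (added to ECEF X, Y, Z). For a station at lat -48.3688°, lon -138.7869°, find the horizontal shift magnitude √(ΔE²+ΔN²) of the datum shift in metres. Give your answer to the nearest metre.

298 m

The local east axis at (φ, λ) is (−sin λ, cos λ, 0), so ΔE = −sin(-138.7869°)·(-428) + cos(-138.7869°)·(-111) = -198.49 m.
The local north axis is (−sin φ cos λ, −sin φ sin λ, cos φ), giving ΔN = 240.651 + 54.663 − 73.077 = 222.24 m.
Horizontal magnitude = √(ΔE² + ΔN²) = √((-198.49)² + 222.24²) = 297.97 m.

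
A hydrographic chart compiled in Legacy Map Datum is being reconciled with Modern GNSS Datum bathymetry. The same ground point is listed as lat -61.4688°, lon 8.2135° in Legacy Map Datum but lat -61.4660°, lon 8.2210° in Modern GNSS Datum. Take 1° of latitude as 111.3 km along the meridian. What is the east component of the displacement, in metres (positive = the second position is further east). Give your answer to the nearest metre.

Δφ = -61.4660° − -61.4688° = +0.0028°; Δλ = 8.2210° − 8.2135° = +0.0075°.
ΔN = Δφ × 111300 = 311.6 m; ΔE = Δλ × 111300 × cos(-61.4688°) = +0.0075 × 111300 × 0.477637 = 398.7 m.

ΔE = 399 m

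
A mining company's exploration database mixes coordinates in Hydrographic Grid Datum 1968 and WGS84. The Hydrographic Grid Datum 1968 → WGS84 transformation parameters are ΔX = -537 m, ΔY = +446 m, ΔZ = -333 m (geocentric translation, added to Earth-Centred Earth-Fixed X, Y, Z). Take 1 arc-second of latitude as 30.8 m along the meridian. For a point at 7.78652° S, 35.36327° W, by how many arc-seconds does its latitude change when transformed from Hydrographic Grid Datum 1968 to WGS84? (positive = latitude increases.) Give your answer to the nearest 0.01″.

sin φ = -0.135482, cos φ = 0.990780, sin λ = -0.578759, cos λ = 0.815499.
North component: ΔN = −sin φ cos λ·ΔX − sin φ sin λ·ΔY + cos φ·ΔZ = −(-0.135482)(0.815499)(-537) − (-0.135482)(-0.578759)(446) + (0.990780)(-333) = -424.23 m.
1° of latitude spans 3600 × 30.80 = 110880 m, so Δφ = -424.23 / 110880 × 3600 = -13.774″.

Δφ = -13.77″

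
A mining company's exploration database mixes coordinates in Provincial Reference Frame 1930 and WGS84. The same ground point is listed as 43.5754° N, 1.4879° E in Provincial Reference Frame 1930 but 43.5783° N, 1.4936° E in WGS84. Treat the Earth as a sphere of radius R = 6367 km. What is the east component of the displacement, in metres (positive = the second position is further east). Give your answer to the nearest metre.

ΔE = 459 m

Δφ = 43.5783° − 43.5754° = +0.0029°; Δλ = 1.4936° − 1.4879° = +0.0057°.
1° along a meridian = πR/180 = 111125 m.
ΔN = Δφ × 111125 = 322.3 m; ΔE = Δλ × 111125 × cos(43.5754°) = +0.0057 × 111125 × 0.724468 = 458.9 m.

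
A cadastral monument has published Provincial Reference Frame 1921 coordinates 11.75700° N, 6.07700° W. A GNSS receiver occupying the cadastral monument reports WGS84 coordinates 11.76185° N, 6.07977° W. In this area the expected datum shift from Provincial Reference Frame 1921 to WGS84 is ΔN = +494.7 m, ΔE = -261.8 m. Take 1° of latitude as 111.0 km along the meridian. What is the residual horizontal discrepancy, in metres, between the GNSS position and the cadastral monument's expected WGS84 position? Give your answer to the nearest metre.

59 m

Observed coordinate differences: Δφ = +0.00485°, Δλ = -0.00277°.
Converting to metres (1° lat = 111000 m, cos φ = 0.979021): observed ΔN = 538.4 m, observed ΔE = -301.0 m.
Subtracting the expected shift leaves a residual of 538.4 − (494.7) = 43.7 m north and -301.0 − (-261.8) = -39.2 m east.
Residual distance = √(43.7² + (-39.2)²) = 58.7 m.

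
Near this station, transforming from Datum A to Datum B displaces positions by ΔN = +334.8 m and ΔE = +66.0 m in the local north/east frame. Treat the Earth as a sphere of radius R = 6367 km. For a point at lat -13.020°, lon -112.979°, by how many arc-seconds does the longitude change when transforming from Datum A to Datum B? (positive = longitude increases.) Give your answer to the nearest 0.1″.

At latitude -13.020°, cos φ = 0.974291.
One radian of longitude at latitude φ spans R cos φ, so Δλ = ΔE / (R cos φ) = 66.0 / (6367000 × 0.974291) = 1.0639e-05 rad = 2.195″.

Δλ = 2.2″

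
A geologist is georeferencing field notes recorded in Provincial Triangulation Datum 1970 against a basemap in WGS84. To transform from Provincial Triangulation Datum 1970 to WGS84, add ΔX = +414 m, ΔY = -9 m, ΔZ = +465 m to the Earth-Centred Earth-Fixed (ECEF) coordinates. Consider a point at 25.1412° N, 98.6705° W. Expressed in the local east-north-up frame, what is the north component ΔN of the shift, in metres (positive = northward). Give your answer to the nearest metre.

At φ = 25.1412°, λ = -98.6705°: sin φ = 0.424850, cos φ = 0.905264, sin λ = -0.988572, cos λ = -0.150752.
ΔN = −sin φ cos λ·ΔX − sin φ sin λ·ΔY + cos φ·ΔZ = −(0.424850)(-0.150752)(414) − (0.424850)(-0.988572)(-9) + (0.905264)(465) = 443.68 m.

ΔN = 444 m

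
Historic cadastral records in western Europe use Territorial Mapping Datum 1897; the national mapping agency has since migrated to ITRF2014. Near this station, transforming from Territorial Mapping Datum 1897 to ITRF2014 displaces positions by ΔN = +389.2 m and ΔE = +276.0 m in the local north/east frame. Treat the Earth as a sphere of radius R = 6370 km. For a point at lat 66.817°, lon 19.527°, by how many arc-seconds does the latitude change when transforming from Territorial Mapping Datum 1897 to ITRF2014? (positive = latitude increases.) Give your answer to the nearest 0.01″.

Δφ = 12.60″

On a sphere of radius R, 1 rad of latitude = R, so Δφ = ΔN / R = 389.2 / 6370000 = 6.1099e-05 rad = 12.603″.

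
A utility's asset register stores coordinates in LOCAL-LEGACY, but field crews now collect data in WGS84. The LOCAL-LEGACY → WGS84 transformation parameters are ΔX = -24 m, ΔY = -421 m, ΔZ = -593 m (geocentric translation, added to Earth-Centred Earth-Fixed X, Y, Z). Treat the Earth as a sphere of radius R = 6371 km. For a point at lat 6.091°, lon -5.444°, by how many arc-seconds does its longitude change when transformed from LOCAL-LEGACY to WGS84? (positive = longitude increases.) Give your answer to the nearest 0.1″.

Δλ = -13.7″

sin φ = 0.106108, cos φ = 0.994355, sin λ = -0.094873, cos λ = 0.995489.
East component: ΔE = −sin λ·ΔX + cos λ·ΔY = −(-0.094873)(-24) + (0.995489)(-421) = -421.38 m.
1° of latitude spans πR/180 = 111195 m; at latitude φ, 1° of longitude spans that × cos φ = 110567.2 m, so Δλ = -421.38 / 110567.2 × 3600 = -13.720″.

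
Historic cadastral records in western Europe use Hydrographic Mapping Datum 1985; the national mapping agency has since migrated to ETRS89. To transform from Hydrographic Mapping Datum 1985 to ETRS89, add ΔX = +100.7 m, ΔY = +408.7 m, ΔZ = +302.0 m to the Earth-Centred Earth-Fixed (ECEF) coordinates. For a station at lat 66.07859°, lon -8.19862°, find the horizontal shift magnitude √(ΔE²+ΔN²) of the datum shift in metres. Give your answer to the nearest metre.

At φ = 66.07859°, λ = -8.19862°: sin φ = 0.914103, cos φ = 0.405483, sin λ = -0.142605, cos λ = 0.989780.
ΔE = −sin λ·ΔX + cos λ·ΔY = −(-0.142605)·(100.7) + (0.989780)·(408.7) = 418.88 m.
ΔN = −sin φ cos λ·ΔX − sin φ sin λ·ΔY + cos φ·ΔZ = −(0.914103)(0.989780)(100.7) − (0.914103)(-0.142605)(408.7) + (0.405483)(302.0) = 84.62 m.
Horizontal magnitude = √(ΔE² + ΔN²) = √(418.88² + 84.62²) = 427.35 m.

427 m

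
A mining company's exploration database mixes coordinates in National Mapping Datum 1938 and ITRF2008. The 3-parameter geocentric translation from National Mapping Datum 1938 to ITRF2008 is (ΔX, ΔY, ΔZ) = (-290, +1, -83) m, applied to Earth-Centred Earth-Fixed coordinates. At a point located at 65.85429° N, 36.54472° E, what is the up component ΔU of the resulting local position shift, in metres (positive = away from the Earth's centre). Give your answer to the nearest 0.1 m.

ΔU = -170.8 m

The local up (radial) axis is (cos φ cos λ, cos φ sin λ, sin φ), giving ΔU = -95.304 + 0.244 − 75.738 = -170.80 m.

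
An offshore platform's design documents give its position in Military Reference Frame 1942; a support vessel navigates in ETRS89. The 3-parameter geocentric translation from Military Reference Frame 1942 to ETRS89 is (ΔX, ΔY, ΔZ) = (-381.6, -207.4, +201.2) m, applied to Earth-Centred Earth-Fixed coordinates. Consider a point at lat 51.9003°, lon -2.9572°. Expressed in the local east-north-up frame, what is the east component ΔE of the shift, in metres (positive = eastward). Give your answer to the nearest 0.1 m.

ΔE = -226.8 m

At φ = 51.9003°, λ = -2.9572°: sin φ = 0.786938, cos φ = 0.617032, sin λ = -0.051590, cos λ = 0.998668.
ΔE = −sin λ·ΔX + cos λ·ΔY = −(-0.051590)·(-381.6) + (0.998668)·(-207.4) = -226.81 m.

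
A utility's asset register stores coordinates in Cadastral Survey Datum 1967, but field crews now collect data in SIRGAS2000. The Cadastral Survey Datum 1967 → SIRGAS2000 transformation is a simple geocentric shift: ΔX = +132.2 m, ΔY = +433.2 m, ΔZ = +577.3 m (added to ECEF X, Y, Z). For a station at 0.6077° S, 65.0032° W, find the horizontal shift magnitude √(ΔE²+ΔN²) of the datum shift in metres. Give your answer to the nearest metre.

649 m

At φ = -0.6077°, λ = -65.0032°: sin φ = -0.010606, cos φ = 0.999944, sin λ = -0.906331, cos λ = 0.422568.
ΔE = −sin λ·ΔX + cos λ·ΔY = −(-0.906331)·(132.2) + (0.422568)·(433.2) = 302.87 m.
ΔN = −sin φ cos λ·ΔX − sin φ sin λ·ΔY + cos φ·ΔZ = −(-0.010606)(0.422568)(132.2) − (-0.010606)(-0.906331)(433.2) + (0.999944)(577.3) = 573.70 m.
Horizontal magnitude = √(ΔE² + ΔN²) = √(302.87² + 573.70²) = 648.74 m.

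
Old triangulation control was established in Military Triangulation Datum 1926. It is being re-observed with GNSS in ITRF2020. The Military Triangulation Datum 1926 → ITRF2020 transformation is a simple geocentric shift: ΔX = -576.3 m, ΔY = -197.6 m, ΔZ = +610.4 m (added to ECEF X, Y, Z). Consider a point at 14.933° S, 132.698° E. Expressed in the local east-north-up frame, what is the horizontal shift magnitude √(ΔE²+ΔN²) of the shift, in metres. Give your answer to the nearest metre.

The local east axis at (φ, λ) is (−sin λ, cos λ, 0), so ΔE = −sin(132.698°)·(-576.3) + cos(132.698°)·(-197.6) = 557.54 m.
The local north axis is (−sin φ cos λ, −sin φ sin λ, cos φ), giving ΔN = 100.707 − 37.423 + 589.785 = 653.07 m.
Horizontal magnitude = √(ΔE² + ΔN²) = √(557.54² + 653.07²) = 858.69 m.

859 m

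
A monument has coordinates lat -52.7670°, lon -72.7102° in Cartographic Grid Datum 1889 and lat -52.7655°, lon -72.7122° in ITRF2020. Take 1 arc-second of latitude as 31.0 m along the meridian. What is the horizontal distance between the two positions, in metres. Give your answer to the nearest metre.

Δφ = -52.7655° − -52.7670° = +0.0015°; Δλ = -72.7122° − -72.7102° = -0.0020°.
1° of latitude = 3600 × 31.00 = 111600 m.
ΔN = Δφ × 111600 = 167.4 m; ΔE = Δλ × 111600 × cos(-52.7670°) = -0.0020 × 111600 × 0.605058 = -135.0 m.
Distance = √(ΔE² + ΔN²) = √((-135.0)² + 167.4²) = 215.1 m.

215 m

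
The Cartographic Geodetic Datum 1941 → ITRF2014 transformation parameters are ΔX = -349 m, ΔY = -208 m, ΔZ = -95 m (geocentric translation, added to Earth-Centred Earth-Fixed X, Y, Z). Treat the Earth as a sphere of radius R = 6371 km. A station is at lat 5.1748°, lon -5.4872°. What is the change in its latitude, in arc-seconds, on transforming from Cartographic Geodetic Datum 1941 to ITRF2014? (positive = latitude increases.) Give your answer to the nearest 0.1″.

Δφ = -2.1″

sin φ = 0.090195, cos φ = 0.995924, sin λ = -0.095623, cos λ = 0.995418.
North component: ΔN = −sin φ cos λ·ΔX − sin φ sin λ·ΔY + cos φ·ΔZ = −(0.090195)(0.995418)(-349) − (0.090195)(-0.095623)(-208) + (0.995924)(-95) = -65.07 m.
1° of latitude spans πR/180 = 111195 m, so Δφ = -65.07 / 111195 × 3600 = -2.107″.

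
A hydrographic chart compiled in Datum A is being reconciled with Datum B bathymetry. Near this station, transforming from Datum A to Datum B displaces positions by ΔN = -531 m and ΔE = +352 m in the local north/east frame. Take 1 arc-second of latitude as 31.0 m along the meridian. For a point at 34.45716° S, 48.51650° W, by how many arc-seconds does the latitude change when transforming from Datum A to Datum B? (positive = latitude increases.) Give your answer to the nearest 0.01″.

1″ of latitude = 31.00 m, so Δφ = -531.0 / 31.00 = -17.129″.

Δφ = -17.13″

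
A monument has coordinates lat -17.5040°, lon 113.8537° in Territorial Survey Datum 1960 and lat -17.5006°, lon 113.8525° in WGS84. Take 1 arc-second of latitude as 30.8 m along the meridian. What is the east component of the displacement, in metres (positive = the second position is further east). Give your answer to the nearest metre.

ΔE = -127 m

Δφ = -17.5006° − -17.5040° = +0.0034°; Δλ = 113.8525° − 113.8537° = -0.0012°.
1° of latitude = 3600 × 30.80 = 110880 m.
ΔN = Δφ × 110880 = 377.0 m; ΔE = Δλ × 110880 × cos(-17.5040°) = -0.0012 × 110880 × 0.953696 = -126.9 m.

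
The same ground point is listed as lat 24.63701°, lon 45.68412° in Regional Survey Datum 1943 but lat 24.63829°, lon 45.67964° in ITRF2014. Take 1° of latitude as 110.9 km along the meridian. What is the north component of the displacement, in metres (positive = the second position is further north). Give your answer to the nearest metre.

ΔN = 142 m

Δφ = 24.63829° − 24.63701° = +0.00128°; Δλ = 45.67964° − 45.68412° = -0.00448°.
ΔN = Δφ × 110900 = 142.0 m; ΔE = Δλ × 110900 × cos(24.63701°) = -0.00448 × 110900 × 0.908967 = -451.6 m.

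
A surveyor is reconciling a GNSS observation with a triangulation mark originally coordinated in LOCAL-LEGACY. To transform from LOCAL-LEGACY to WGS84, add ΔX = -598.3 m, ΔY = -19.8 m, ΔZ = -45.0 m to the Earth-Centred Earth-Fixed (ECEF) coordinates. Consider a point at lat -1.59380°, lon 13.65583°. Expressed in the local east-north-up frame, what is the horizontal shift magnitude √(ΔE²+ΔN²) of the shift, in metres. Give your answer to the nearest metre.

The local east axis at (φ, λ) is (−sin λ, cos λ, 0), so ΔE = −sin(13.65583°)·(-598.3) + cos(13.65583°)·(-19.8) = 122.01 m.
The local north axis is (−sin φ cos λ, −sin φ sin λ, cos φ), giving ΔN = -16.170 − 0.130 − 44.983 = -61.28 m.
Horizontal magnitude = √(ΔE² + ΔN²) = √(122.01² + (-61.28)²) = 136.54 m.

137 m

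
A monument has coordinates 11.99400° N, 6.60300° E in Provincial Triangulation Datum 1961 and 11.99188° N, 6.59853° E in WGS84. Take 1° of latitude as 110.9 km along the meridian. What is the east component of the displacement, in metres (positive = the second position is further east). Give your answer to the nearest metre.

Δφ = 11.99188° − 11.99400° = -0.00212°; Δλ = 6.59853° − 6.60300° = -0.00447°.
ΔN = Δφ × 110900 = -235.1 m; ΔE = Δλ × 110900 × cos(11.99400°) = -0.00447 × 110900 × 0.978169 = -484.9 m.

ΔE = -485 m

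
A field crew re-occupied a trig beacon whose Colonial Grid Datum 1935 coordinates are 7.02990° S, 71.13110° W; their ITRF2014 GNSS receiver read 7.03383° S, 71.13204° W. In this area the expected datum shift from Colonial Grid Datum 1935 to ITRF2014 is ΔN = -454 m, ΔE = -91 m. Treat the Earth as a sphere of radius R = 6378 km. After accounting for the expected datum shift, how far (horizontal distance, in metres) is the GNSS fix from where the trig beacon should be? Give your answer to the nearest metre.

Observed coordinate differences: Δφ = -0.00393°, Δλ = -0.00094°.
Converting to metres (1° lat = 111317 m, cos φ = 0.992482): observed ΔN = -437.5 m, observed ΔE = -103.9 m.
Subtracting the expected shift leaves a residual of -437.5 − (-454) = 16.5 m north and -103.9 − (-91) = -12.9 m east.
Residual distance = √(16.5² + (-12.9)²) = 20.9 m.

21 m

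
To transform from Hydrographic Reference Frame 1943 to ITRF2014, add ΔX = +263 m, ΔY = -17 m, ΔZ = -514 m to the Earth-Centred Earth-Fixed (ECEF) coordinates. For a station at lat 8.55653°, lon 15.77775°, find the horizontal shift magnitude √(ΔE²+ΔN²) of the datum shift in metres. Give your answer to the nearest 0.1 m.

552.3 m

The local east axis at (φ, λ) is (−sin λ, cos λ, 0), so ΔE = −sin(15.77775°)·263 + cos(15.77775°)·(-17) = -87.87 m.
The local north axis is (−sin φ cos λ, −sin φ sin λ, cos φ), giving ΔN = -37.656 + 0.688 − 508.279 = -545.25 m.
Horizontal magnitude = √(ΔE² + ΔN²) = √((-87.87)² + (-545.25)²) = 552.28 m.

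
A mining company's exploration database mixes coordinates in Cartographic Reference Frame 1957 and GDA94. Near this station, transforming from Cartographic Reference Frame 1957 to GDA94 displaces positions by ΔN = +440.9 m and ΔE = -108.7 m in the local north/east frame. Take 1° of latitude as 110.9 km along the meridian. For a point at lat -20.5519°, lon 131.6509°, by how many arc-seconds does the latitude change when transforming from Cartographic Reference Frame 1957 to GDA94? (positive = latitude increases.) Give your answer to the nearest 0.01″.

1° of latitude = 110.9 km, so Δφ = 440.9 / 110900 = 0.0039757° = 14.312″.

Δφ = 14.31″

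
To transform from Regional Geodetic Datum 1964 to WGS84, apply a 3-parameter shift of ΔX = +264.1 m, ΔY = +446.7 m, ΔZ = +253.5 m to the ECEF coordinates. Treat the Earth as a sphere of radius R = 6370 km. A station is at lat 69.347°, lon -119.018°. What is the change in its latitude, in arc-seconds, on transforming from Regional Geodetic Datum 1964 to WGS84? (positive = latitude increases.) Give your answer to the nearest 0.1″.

Δφ = 18.6″

sin φ = 0.935734, cos φ = 0.352707, sin λ = -0.874467, cos λ = -0.485084.
North component: ΔN = −sin φ cos λ·ΔX − sin φ sin λ·ΔY + cos φ·ΔZ = −(0.935734)(-0.485084)(264.1) − (0.935734)(-0.874467)(446.7) + (0.352707)(253.5) = 574.81 m.
1° of latitude spans πR/180 = 111177 m, so Δφ = 574.81 / 111177 × 3600 = 18.613″.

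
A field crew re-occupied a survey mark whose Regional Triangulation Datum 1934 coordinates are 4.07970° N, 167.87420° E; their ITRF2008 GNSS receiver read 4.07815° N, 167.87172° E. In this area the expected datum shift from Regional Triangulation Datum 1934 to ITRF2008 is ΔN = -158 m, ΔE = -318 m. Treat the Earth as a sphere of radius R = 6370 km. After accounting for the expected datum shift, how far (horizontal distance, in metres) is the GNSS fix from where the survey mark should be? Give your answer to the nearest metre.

45 m

Observed coordinate differences: Δφ = -0.00155°, Δλ = -0.00248°.
Converting to metres (1° lat = 111177 m, cos φ = 0.997466): observed ΔN = -172.3 m, observed ΔE = -275.0 m.
Subtracting the expected shift leaves a residual of -172.3 − (-158) = -14.3 m north and -275.0 − (-318) = 43.0 m east.
Residual distance = √((-14.3)² + 43.0²) = 45.3 m.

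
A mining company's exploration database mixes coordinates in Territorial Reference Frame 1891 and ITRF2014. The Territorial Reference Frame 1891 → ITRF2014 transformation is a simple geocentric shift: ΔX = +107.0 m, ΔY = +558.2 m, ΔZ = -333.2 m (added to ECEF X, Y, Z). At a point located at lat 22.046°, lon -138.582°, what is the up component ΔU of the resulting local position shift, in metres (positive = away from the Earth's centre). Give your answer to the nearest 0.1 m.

ΔU = -541.7 m

At φ = 22.046°, λ = -138.582°: sin φ = 0.375351, cos φ = 0.926883, sin λ = -0.661547, cos λ = -0.749903.
ΔU = cos φ cos λ·ΔX + cos φ sin λ·ΔY + sin φ·ΔZ = (0.926883)(-0.749903)(107.0) + (0.926883)(-0.661547)(558.2) + (0.375351)(-333.2) = -541.72 m.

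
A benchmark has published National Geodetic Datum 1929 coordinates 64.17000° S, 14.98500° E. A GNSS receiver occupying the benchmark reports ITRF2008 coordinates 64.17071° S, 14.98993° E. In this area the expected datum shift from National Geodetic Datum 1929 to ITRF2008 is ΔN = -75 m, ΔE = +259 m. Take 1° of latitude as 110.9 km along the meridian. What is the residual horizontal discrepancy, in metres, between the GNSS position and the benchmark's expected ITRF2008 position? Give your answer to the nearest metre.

21 m

Observed coordinate differences: Δφ = -0.00071°, Δλ = +0.00493°.
Converting to metres (1° lat = 110900 m, cos φ = 0.435702): observed ΔN = -78.7 m, observed ΔE = 238.2 m.
Subtracting the expected shift leaves a residual of -78.7 − (-75) = -3.7 m north and 238.2 − (259) = -20.8 m east.
Residual distance = √((-3.7)² + (-20.8)²) = 21.1 m.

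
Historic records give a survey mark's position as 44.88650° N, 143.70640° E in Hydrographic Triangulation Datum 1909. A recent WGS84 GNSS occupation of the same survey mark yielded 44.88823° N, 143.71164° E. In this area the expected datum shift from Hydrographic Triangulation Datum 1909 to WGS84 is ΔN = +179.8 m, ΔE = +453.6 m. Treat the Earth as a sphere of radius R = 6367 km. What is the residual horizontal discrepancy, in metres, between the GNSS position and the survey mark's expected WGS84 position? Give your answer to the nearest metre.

43 m

Observed coordinate differences: Δφ = +0.00173°, Δλ = +0.00524°.
Converting to metres (1° lat = 111125 m, cos φ = 0.708506): observed ΔN = 192.2 m, observed ΔE = 412.6 m.
Subtracting the expected shift leaves a residual of 192.2 − (179.8) = 12.4 m north and 412.6 − (453.6) = -41.0 m east.
Residual distance = √(12.4² + (-41.0)²) = 42.9 m.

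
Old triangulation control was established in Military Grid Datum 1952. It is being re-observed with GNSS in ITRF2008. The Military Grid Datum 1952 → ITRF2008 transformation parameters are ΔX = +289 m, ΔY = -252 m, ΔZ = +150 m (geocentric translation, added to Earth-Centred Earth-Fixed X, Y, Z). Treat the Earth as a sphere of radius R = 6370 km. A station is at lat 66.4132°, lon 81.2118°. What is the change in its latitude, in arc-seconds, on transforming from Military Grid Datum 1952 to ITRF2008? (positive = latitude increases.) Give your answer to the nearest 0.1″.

sin φ = 0.916455, cos φ = 0.400138, sin λ = 0.988260, cos λ = 0.152782.
North component: ΔN = −sin φ cos λ·ΔX − sin φ sin λ·ΔY + cos φ·ΔZ = −(0.916455)(0.152782)(289) − (0.916455)(0.988260)(-252) + (0.400138)(150) = 247.79 m.
1° of latitude spans πR/180 = 111177 m, so Δφ = 247.79 / 111177 × 3600 = 8.024″.

Δφ = 8.0″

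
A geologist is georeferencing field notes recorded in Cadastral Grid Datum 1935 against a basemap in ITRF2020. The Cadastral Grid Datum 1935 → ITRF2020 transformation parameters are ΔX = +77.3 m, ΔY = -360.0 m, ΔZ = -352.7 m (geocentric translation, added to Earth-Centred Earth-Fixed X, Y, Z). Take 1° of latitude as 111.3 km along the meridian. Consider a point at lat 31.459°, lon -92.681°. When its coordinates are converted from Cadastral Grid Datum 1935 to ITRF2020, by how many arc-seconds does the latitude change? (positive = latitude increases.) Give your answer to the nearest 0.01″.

sin φ = 0.521888, cos φ = 0.853014, sin λ = -0.998905, cos λ = -0.046775.
North component: ΔN = −sin φ cos λ·ΔX − sin φ sin λ·ΔY + cos φ·ΔZ = −(0.521888)(-0.046775)(77.3) − (0.521888)(-0.998905)(-360.0) + (0.853014)(-352.7) = -486.65 m.
1° of latitude spans 111300 m, so Δφ = -486.65 / 111300 × 3600 = -15.741″.

Δφ = -15.74″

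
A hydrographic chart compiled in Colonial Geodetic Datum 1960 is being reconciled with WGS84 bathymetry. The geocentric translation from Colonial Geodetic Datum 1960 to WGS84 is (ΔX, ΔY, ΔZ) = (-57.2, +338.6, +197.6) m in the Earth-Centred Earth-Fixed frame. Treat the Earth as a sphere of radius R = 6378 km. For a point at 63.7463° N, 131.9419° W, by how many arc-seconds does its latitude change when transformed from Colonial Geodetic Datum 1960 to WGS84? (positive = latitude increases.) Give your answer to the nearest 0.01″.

sin φ = 0.896844, cos φ = 0.442347, sin λ = -0.743823, cos λ = -0.668377.
North component: ΔN = −sin φ cos λ·ΔX − sin φ sin λ·ΔY + cos φ·ΔZ = −(0.896844)(-0.668377)(-57.2) − (0.896844)(-0.743823)(338.6) + (0.442347)(197.6) = 279.00 m.
1° of latitude spans πR/180 = 111317 m, so Δφ = 279.00 / 111317 × 3600 = 9.023″.

Δφ = 9.02″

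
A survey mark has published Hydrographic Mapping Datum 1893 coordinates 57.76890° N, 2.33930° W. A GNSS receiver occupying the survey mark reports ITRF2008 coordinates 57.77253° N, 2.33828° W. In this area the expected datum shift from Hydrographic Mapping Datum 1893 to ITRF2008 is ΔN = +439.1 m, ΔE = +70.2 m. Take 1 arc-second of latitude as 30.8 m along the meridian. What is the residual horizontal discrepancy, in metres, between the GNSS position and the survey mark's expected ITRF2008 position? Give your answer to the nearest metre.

Observed coordinate differences: Δφ = +0.00363°, Δλ = +0.00102°.
Converting to metres (1° lat = 110880 m, cos φ = 0.533336): observed ΔN = 402.5 m, observed ΔE = 60.3 m.
Subtracting the expected shift leaves a residual of 402.5 − (439.1) = -36.6 m north and 60.3 − (70.2) = -9.9 m east.
Residual distance = √((-36.6)² + (-9.9)²) = 37.9 m.

38 m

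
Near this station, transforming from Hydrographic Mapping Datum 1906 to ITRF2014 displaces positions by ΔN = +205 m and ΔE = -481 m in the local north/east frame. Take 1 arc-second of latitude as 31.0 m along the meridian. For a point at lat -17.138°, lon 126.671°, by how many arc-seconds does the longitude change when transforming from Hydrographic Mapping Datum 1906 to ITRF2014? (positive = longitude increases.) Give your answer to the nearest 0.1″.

At latitude -17.138°, cos φ = 0.955598.
1″ of longitude at this latitude = 31.00 × cos φ = 29.6235 m, so Δλ = -481.0 / 29.6235 = -16.237″.

Δλ = -16.2″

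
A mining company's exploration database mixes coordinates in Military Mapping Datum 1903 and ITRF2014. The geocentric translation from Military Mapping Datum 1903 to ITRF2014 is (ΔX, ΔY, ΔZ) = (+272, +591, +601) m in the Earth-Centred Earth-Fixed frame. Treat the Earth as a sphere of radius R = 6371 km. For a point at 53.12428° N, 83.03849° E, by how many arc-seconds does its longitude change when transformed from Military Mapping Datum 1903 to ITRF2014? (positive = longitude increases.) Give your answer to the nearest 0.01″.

Δλ = -10.70″

sin φ = 0.799939, cos φ = 0.600081, sin λ = 0.992628, cos λ = 0.121203.
East component: ΔE = −sin λ·ΔX + cos λ·ΔY = −(0.992628)(272) + (0.121203)(591) = -198.36 m.
1° of latitude spans πR/180 = 111195 m; at latitude φ, 1° of longitude spans that × cos φ = 66726.0 m, so Δλ = -198.36 / 66726.0 × 3600 = -10.702″.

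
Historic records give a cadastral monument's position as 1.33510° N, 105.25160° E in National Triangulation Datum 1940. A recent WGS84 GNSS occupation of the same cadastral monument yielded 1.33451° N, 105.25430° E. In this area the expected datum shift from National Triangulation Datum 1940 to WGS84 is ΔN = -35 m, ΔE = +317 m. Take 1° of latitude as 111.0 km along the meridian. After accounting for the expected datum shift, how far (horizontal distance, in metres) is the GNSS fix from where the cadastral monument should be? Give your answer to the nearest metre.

35 m

Observed coordinate differences: Δφ = -0.00059°, Δλ = +0.00270°.
Converting to metres (1° lat = 111000 m, cos φ = 0.999729): observed ΔN = -65.5 m, observed ΔE = 299.6 m.
Subtracting the expected shift leaves a residual of -65.5 − (-35) = -30.5 m north and 299.6 − (317) = -17.4 m east.
Residual distance = √((-30.5)² + (-17.4)²) = 35.1 m.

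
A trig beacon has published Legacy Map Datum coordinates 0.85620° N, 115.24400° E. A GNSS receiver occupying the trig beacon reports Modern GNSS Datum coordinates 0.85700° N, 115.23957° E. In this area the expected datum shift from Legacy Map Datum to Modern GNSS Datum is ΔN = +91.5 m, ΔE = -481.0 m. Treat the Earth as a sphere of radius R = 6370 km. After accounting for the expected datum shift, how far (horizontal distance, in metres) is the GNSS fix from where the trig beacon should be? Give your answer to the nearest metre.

12 m

Observed coordinate differences: Δφ = +0.00080°, Δλ = -0.00443°.
Converting to metres (1° lat = 111177 m, cos φ = 0.999888): observed ΔN = 88.9 m, observed ΔE = -492.5 m.
Subtracting the expected shift leaves a residual of 88.9 − (91.5) = -2.6 m north and -492.5 − (-481.0) = -11.5 m east.
Residual distance = √((-2.6)² + (-11.5)²) = 11.7 m.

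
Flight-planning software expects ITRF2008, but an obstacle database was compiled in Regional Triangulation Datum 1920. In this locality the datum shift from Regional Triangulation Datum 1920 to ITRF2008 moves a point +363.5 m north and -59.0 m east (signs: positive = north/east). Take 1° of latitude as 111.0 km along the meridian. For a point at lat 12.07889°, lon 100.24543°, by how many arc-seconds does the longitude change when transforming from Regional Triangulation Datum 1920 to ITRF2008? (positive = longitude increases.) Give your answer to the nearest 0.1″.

Δλ = -2.0″

At latitude 12.07889°, cos φ = 0.977860.
1° of longitude at this latitude = 111.0 × cos φ = 108.54 km, so Δλ = -59.0 / 108542.5 = -0.0005436° = -1.957″.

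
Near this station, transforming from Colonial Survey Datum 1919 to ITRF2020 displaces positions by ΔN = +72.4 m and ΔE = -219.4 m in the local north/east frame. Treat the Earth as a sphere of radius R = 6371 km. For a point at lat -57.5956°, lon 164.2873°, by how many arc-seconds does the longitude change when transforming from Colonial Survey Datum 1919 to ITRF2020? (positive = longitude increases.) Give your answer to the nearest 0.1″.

At latitude -57.5956°, cos φ = 0.535892.
One radian of longitude at latitude φ spans R cos φ, so Δλ = ΔE / (R cos φ) = -219.4 / (6371000 × 0.535892) = -6.4262e-05 rad = -13.255″.

Δλ = -13.3″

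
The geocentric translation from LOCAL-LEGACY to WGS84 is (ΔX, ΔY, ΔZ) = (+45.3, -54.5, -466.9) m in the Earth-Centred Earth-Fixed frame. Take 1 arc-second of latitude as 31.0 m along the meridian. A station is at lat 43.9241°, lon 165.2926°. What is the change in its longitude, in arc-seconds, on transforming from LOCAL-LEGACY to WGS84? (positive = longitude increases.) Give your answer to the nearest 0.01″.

sin φ = 0.693705, cos φ = 0.720259, sin λ = 0.253883, cos λ = -0.967235.
East component: ΔE = −sin λ·ΔX + cos λ·ΔY = −(0.253883)(45.3) + (-0.967235)(-54.5) = 41.21 m.
1° of latitude spans 3600 × 31.00 = 111600 m; at latitude φ, 1° of longitude spans that × cos φ = 80380.9 m, so Δλ = 41.21 / 80380.9 × 3600 = 1.846″.

Δλ = 1.85″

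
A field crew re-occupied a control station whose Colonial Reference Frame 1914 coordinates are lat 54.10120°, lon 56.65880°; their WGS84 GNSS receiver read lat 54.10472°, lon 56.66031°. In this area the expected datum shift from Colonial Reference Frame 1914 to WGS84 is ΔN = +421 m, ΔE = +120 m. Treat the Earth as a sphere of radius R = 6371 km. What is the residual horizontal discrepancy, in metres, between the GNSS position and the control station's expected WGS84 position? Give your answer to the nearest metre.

Observed coordinate differences: Δφ = +0.00352°, Δλ = +0.00151°.
Converting to metres (1° lat = 111195 m, cos φ = 0.586355): observed ΔN = 391.4 m, observed ΔE = 98.5 m.
Subtracting the expected shift leaves a residual of 391.4 − (421) = -29.6 m north and 98.5 − (120) = -21.5 m east.
Residual distance = √((-29.6)² + (-21.5)²) = 36.6 m.

37 m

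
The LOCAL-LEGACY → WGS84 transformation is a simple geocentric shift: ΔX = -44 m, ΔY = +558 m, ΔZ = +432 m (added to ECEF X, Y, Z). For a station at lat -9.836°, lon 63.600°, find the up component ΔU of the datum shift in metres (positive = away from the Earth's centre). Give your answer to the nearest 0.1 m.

The local up (radial) axis is (cos φ cos λ, cos φ sin λ, sin φ), giving ΔU = -19.276 + 492.460 − 73.798 = 399.39 m.

ΔU = 399.4 m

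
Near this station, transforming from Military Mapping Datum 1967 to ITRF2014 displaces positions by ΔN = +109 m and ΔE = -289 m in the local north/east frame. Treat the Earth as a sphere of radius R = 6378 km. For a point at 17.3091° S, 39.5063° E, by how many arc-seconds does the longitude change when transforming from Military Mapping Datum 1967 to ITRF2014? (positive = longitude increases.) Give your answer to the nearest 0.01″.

At latitude -17.3091°, cos φ = 0.954714.
One radian of longitude at latitude φ spans R cos φ, so Δλ = ΔE / (R cos φ) = -289.0 / (6378000 × 0.954714) = -4.7461e-05 rad = -9.790″.

Δλ = -9.79″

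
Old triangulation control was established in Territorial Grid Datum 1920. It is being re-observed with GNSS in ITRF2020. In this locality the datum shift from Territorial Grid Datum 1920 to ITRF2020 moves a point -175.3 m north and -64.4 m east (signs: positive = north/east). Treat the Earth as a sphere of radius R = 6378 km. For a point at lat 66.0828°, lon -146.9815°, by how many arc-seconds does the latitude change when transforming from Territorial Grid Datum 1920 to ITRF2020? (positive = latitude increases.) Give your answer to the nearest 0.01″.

On a sphere of radius R, 1 rad of latitude = R, so Δφ = ΔN / R = -175.3 / 6378000 = -2.7485e-05 rad = -5.669″.

Δφ = -5.67″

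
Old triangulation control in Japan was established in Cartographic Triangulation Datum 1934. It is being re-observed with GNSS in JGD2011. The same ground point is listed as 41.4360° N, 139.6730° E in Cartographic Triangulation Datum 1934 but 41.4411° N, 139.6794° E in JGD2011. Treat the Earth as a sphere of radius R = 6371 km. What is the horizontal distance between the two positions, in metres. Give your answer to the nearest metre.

779 m

Δφ = 41.4411° − 41.4360° = +0.0051°; Δλ = 139.6794° − 139.6730° = +0.0064°.
1° along a meridian = πR/180 = 111195 m.
ΔN = Δφ × 111195 = 567.1 m; ΔE = Δλ × 111195 × cos(41.4360°) = +0.0064 × 111195 × 0.749695 = 533.5 m.
Distance = √(ΔE² + ΔN²) = √(533.5² + 567.1²) = 778.6 m.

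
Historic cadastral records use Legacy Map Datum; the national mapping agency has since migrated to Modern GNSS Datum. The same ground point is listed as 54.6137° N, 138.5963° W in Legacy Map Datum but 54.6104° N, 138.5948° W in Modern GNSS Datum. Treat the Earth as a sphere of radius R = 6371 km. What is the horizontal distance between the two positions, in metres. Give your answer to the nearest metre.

Δφ = 54.6104° − 54.6137° = -0.0033°; Δλ = -138.5948° − -138.5963° = +0.0015°.
1° along a meridian = πR/180 = 111195 m.
ΔN = Δφ × 111195 = -366.9 m; ΔE = Δλ × 111195 × cos(54.6137°) = +0.0015 × 111195 × 0.579086 = 96.6 m.
Distance = √(ΔE² + ΔN²) = √(96.6² + (-366.9)²) = 379.4 m.

379 m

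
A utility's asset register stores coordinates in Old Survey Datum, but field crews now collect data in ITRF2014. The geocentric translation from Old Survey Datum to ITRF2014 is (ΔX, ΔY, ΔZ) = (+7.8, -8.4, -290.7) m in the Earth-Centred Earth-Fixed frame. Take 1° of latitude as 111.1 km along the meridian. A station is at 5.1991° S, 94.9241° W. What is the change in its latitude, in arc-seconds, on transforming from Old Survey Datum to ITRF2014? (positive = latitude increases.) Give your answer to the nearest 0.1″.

Δφ = -9.4″

sin φ = -0.090617, cos φ = 0.995886, sin λ = -0.996309, cos λ = -0.085836.
North component: ΔN = −sin φ cos λ·ΔX − sin φ sin λ·ΔY + cos φ·ΔZ = −(-0.090617)(-0.085836)(7.8) − (-0.090617)(-0.996309)(-8.4) + (0.995886)(-290.7) = -288.81 m.
1° of latitude spans 111100 m, so Δφ = -288.81 / 111100 × 3600 = -9.358″.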